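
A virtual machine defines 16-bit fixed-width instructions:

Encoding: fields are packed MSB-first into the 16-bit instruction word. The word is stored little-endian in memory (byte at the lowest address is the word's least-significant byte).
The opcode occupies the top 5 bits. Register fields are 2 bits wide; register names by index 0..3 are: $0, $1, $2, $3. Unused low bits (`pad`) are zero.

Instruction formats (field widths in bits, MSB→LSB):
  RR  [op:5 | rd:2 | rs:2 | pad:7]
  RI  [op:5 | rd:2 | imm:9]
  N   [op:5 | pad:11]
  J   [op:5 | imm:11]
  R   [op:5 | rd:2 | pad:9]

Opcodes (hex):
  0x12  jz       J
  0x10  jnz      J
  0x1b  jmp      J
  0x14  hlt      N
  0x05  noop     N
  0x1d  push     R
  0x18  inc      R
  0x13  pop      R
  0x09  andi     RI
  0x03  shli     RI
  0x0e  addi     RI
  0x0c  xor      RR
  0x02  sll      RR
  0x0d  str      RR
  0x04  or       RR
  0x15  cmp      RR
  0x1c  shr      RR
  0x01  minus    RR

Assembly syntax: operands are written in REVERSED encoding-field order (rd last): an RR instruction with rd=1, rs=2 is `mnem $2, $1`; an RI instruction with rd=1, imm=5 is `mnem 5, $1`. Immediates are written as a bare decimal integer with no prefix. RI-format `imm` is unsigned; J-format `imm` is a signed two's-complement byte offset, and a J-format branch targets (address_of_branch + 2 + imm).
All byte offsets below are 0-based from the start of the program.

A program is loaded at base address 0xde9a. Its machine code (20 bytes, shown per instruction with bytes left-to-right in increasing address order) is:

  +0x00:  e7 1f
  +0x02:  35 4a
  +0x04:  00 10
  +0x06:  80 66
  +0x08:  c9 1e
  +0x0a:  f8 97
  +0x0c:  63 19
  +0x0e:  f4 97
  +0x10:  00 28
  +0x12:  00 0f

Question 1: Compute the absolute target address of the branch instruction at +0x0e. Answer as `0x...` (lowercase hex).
0xde9e

off 0x0e: read f4 97 as little → 0x97f4
  top 5b → 0x12 → jz [J]
  imm@[10:0]=0x7f4 (s11→-12) ⇒ -12
  target = base 0xde9a + off 0x0e + 2 + imm -12 = 0xde9e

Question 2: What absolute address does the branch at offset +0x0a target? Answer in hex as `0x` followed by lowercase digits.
+0x0a: f8 97 ⇒ word 0x97f8 (little)
  top 5b → 0x12 → jz [J]
  [10:0] imm=2040 (s11→-8) = -8
  target = base 0xde9a + off 0x0a + 2 + imm -8 = 0xde9e

0xde9e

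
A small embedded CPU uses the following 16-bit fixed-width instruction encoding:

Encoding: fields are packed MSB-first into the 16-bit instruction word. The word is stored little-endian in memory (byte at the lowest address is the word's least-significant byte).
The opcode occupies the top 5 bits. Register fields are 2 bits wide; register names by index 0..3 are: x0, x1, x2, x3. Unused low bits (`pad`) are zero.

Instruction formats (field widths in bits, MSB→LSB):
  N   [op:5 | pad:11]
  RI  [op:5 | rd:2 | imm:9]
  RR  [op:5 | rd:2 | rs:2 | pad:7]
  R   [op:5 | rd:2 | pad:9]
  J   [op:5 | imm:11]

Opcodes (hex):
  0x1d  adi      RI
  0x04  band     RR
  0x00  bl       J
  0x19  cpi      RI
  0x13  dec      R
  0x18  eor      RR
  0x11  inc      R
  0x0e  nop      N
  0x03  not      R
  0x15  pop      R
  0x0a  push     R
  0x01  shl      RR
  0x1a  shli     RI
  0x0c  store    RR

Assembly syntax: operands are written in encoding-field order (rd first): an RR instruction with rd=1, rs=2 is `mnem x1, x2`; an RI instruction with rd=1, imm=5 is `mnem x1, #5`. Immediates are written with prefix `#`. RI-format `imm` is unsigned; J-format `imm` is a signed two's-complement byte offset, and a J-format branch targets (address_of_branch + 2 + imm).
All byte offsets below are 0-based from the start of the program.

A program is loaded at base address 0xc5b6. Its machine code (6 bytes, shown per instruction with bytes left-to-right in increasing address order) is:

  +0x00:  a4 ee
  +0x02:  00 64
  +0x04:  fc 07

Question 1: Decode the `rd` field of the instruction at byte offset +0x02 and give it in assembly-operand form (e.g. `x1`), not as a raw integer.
@+02  little-endian(00 64) = 0x6400
  opcode bits[15:11]=0xc: store/RR
  rd: (w>>9)&0x3=0x2 → x2
  rs: (w>>7)&0x3=0x0 → x0

x2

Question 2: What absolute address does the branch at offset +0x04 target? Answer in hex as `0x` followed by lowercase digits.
0xc5b8

@+04  little-endian(fc 07) = 0x07fc
  op=0x07fc>>11=0x0 ⇒ bl (J)
  [10:0] imm=2044 (s11→-4) = #-4
  target = base 0xc5b6 + off 0x04 + 2 + imm -4 = 0xc5b8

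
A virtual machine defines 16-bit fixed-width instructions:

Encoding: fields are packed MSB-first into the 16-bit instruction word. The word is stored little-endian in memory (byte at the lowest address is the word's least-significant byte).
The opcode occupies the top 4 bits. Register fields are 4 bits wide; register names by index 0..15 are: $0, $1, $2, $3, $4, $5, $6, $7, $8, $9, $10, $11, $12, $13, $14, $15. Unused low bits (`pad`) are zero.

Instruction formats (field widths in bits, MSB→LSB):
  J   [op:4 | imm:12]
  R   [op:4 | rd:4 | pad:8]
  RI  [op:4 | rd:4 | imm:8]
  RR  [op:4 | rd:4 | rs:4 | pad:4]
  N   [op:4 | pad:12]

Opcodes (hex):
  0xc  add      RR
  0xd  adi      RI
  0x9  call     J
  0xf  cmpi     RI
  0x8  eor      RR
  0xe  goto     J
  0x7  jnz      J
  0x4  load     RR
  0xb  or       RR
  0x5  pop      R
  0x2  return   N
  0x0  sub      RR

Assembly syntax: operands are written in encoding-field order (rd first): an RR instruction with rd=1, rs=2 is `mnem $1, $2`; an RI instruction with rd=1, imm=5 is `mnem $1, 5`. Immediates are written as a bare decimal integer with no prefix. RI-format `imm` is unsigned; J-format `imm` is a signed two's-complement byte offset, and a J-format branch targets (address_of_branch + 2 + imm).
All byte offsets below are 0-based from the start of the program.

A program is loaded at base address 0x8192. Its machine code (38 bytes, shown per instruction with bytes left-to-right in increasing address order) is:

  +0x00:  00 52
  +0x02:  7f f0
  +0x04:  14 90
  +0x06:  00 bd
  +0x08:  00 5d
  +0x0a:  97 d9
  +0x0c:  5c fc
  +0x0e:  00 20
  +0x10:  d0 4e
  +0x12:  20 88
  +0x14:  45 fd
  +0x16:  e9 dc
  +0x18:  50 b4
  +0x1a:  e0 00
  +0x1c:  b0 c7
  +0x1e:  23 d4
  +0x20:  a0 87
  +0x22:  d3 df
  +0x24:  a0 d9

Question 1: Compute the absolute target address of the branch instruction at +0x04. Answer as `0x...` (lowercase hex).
[04] 14 90 → 0x9014
  op=0x9014>>12=0x9 ⇒ call (J)
  imm@[11:0]=0x14 ⇒ 20
  target = base 0x8192 + off 0x04 + 2 + imm 20 = 0x81ac

0x81ac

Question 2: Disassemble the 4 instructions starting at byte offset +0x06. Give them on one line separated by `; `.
+0x06: 00 bd ⇒ word 0xbd00 (little)
  op=0xbd00>>12=0xb ⇒ or (RR)
  [11:8] rd=13 = $13
  [7:4] rs=0 = $0
+0x08: 00 5d ⇒ word 0x5d00 (little)
  op=0x5d00>>12=0x5 ⇒ pop (R)
  [11:8] rd=13 = $13
+0x0a: 97 d9 ⇒ word 0xd997 (little)
  op=0xd997>>12=0xd ⇒ adi (RI)
  [11:8] rd=9 = $9
  [7:0] imm=151 = 151
+0x0c: 5c fc ⇒ word 0xfc5c (little)
  op=0xfc5c>>12=0xf ⇒ cmpi (RI)
  [11:8] rd=12 = $12
  [7:0] imm=92 = 92

or $13, $0; pop $13; adi $9, 151; cmpi $12, 92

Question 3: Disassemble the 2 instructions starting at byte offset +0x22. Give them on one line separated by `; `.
off 0x22: read d3 df as little → 0xdfd3
  opcode bits[15:12]=0xd: adi/RI
  rd@[11:8]=0xf ⇒ $15
  imm@[7:0]=0xd3 ⇒ 211
off 0x24: read a0 d9 as little → 0xd9a0
  opcode bits[15:12]=0xd: adi/RI
  rd@[11:8]=0x9 ⇒ $9
  imm@[7:0]=0xa0 ⇒ 160

adi $15, 211; adi $9, 160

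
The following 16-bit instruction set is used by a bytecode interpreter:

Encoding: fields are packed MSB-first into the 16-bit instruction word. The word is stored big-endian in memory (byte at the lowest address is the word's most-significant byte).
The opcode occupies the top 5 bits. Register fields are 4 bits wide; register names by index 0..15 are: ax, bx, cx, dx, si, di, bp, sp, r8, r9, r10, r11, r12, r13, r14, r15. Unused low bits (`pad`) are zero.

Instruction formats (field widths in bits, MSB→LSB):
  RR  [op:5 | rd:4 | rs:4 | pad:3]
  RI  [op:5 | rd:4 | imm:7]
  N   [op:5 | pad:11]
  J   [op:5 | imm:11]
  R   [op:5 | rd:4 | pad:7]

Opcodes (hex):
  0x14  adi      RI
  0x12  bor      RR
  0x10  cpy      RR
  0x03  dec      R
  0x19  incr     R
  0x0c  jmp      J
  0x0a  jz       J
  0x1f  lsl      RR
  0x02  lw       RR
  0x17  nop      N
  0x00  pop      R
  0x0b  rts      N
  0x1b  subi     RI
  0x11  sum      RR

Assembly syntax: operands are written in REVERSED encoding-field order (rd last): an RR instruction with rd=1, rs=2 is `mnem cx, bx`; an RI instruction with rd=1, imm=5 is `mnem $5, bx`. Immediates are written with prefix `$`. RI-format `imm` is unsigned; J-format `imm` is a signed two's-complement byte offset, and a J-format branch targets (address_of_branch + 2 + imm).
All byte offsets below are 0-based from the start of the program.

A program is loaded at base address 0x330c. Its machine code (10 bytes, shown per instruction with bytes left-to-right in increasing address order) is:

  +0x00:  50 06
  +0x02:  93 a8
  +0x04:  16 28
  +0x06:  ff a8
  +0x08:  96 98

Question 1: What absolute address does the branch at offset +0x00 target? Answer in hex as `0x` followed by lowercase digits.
0x3314

+0x00: 50 06 ⇒ word 0x5006 (big)
  opcode bits[15:11]=0xa: jz/J
  imm@[10:0]=0x6 ⇒ $6
  target = base 0x330c + off 0x00 + 2 + imm 6 = 0x3314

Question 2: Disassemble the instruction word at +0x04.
+0x04: 16 28 ⇒ word 0x1628 (big)
  opcode bits[15:11]=0x2: lw/RR
  rd@[10:7]=0xc ⇒ r12
  rs@[6:3]=0x5 ⇒ di

lw di, r12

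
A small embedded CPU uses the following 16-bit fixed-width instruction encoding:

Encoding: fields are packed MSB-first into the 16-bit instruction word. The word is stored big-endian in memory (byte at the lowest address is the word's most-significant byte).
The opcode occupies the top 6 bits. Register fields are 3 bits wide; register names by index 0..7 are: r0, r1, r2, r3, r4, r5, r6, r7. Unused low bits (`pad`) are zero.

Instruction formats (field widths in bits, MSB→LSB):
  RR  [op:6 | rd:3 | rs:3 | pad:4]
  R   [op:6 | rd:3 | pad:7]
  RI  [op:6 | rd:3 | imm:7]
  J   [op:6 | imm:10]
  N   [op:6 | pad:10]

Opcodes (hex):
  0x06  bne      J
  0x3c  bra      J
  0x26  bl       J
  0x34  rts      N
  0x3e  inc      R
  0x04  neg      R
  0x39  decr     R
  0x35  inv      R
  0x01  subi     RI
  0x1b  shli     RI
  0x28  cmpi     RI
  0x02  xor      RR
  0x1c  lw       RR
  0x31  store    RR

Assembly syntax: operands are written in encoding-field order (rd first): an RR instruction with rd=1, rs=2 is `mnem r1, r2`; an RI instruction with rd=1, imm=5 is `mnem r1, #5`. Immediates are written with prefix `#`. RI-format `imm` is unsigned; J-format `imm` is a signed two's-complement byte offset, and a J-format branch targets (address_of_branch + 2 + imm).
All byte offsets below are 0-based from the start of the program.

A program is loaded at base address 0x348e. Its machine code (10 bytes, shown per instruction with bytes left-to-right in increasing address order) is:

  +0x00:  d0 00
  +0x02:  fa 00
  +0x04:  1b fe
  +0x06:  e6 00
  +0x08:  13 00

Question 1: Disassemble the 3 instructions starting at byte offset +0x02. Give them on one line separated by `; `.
off 0x02: read fa 00 as big → 0xfa00
  top 6b → 0x3e → inc [R]
  rd@[9:7]=0x4 ⇒ r4
off 0x04: read 1b fe as big → 0x1bfe
  top 6b → 0x6 → bne [J]
  imm@[9:0]=0x3fe (s10→-2) ⇒ #-2
off 0x06: read e6 00 as big → 0xe600
  top 6b → 0x39 → decr [R]
  rd@[9:7]=0x4 ⇒ r4

inc r4; bne #-2; decr r4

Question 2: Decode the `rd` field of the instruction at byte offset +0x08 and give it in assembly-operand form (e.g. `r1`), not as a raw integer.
r6

[08] 13 00 → 0x1300
  opcode bits[15:10]=0x4: neg/R
  rd: (w>>7)&0x7=0x6 → r6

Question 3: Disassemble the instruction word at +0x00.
rts

[00] d0 00 → 0xd000
  top 6b → 0x34 → rts [N]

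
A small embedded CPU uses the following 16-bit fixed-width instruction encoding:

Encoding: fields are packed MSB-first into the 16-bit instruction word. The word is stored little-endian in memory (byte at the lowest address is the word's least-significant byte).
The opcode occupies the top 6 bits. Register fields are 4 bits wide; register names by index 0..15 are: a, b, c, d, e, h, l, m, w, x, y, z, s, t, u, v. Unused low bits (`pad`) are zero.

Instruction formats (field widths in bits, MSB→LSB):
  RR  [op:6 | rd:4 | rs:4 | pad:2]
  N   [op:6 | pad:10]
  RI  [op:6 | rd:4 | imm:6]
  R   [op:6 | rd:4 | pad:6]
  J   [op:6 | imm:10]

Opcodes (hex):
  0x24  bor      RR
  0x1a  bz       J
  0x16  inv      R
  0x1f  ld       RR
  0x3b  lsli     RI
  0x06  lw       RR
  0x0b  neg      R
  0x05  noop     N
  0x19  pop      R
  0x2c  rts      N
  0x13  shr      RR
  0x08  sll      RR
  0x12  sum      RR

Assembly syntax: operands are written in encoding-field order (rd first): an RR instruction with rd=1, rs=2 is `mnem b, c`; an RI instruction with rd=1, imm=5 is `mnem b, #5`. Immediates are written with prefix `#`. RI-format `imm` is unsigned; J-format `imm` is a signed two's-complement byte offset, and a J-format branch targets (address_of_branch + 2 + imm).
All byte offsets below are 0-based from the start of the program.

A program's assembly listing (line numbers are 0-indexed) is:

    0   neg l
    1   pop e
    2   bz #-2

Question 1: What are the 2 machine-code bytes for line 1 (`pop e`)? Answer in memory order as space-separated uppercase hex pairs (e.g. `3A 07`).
00 65

line 1 (pop): pack op=0x19:6|rd=4:4|pad=0:6 = 0x6500; little→ 00 65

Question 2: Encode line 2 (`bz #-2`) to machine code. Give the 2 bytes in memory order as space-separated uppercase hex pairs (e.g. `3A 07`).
FE 6B

2. bz fields op=0x1a:6|imm=-2:10 → word 6bfeh → fe 6b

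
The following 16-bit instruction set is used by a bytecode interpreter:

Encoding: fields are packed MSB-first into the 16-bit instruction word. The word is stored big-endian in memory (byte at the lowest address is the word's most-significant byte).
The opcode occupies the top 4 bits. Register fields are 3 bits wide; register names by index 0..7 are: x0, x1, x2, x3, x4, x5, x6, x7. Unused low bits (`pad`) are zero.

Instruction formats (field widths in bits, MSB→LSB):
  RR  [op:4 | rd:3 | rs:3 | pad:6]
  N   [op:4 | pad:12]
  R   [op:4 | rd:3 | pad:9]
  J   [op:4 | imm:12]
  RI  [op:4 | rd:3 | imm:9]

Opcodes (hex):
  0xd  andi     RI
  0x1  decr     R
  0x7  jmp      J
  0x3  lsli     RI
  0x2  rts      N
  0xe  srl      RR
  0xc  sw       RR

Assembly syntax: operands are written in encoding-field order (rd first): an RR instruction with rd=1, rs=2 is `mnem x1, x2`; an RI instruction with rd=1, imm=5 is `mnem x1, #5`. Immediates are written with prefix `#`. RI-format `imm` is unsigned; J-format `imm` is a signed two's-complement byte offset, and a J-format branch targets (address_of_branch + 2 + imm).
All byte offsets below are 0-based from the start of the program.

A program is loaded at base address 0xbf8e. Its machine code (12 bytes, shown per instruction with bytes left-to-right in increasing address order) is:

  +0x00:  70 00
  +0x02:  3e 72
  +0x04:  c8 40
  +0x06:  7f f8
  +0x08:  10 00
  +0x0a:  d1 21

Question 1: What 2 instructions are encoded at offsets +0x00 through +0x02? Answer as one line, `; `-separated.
jmp #0; lsli x7, #114

+0x00: 70 00 ⇒ word 0x7000 (big)
  op=0x7000>>12=0x7 ⇒ jmp (J)
  imm@[11:0]=0x0 ⇒ #0
+0x02: 3e 72 ⇒ word 0x3e72 (big)
  op=0x3e72>>12=0x3 ⇒ lsli (RI)
  rd@[11:9]=0x7 ⇒ x7
  imm@[8:0]=0x72 ⇒ #114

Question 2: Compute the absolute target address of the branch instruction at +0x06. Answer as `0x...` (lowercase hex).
off 0x06: read 7f f8 as big → 0x7ff8
  opcode bits[15:12]=0x7: jmp/J
  imm: (w>>0)&0xfff=0xff8 (s12→-8) → #-8
  target = base 0xbf8e + off 0x06 + 2 + imm -8 = 0xbf8e

0xbf8e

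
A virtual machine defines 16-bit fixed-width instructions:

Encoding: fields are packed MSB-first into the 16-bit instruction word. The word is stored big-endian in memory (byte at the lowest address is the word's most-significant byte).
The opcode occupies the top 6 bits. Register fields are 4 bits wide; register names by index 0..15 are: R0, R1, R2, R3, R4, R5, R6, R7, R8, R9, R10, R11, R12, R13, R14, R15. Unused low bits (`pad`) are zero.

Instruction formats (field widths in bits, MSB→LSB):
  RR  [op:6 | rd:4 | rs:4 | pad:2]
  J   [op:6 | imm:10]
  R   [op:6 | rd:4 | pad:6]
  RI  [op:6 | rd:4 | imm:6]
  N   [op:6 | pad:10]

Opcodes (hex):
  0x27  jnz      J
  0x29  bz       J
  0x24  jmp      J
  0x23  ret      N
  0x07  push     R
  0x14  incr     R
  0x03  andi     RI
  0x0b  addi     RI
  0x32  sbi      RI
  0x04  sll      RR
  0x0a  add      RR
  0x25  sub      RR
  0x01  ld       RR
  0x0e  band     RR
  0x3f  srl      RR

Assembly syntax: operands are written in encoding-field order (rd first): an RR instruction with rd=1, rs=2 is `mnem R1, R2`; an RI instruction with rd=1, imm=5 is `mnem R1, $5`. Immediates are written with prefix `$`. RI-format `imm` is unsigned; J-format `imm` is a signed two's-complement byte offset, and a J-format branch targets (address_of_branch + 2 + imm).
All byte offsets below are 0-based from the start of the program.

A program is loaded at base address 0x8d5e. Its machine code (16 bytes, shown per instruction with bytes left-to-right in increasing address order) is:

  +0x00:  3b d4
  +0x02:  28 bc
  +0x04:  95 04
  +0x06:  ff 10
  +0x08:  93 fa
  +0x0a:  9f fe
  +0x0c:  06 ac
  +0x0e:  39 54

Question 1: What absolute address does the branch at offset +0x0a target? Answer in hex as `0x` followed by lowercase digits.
@+0a  big-endian(9f fe) = 0x9ffe
  opcode bits[15:10]=0x27: jnz/J
  imm: (w>>0)&0x3ff=0x3fe (s10→-2) → $-2
  target = base 0x8d5e + off 0x0a + 2 + imm -2 = 0x8d68

0x8d68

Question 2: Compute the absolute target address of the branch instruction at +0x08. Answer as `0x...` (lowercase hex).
0x8d62

off 0x08: read 93 fa as big → 0x93fa
  top 6b → 0x24 → jmp [J]
  [9:0] imm=1018 (s10→-6) = $-6
  target = base 0x8d5e + off 0x08 + 2 + imm -6 = 0x8d62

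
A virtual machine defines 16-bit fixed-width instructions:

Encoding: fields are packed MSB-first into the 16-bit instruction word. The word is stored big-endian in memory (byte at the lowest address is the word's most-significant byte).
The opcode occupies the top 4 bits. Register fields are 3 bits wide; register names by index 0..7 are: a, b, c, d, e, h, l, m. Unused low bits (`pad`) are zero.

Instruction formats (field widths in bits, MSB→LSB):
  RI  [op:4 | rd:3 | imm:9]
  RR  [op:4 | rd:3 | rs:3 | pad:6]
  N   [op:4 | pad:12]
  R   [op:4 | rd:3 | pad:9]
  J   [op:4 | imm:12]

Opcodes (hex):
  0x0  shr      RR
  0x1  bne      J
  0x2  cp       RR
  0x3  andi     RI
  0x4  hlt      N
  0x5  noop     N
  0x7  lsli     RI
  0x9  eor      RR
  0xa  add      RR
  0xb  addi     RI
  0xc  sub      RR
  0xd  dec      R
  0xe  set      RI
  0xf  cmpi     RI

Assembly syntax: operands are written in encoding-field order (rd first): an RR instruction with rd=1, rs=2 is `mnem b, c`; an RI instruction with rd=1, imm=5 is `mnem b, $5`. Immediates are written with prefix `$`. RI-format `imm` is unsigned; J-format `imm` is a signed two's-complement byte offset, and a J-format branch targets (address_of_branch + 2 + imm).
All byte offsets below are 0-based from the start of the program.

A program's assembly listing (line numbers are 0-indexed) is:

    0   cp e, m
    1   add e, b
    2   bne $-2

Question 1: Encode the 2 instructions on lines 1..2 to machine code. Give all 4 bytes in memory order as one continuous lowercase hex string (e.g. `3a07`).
line 1 (add): pack op=0xa:4|rd=4:3|rs=1:3|pad=0:6 = 0xa840; big→ a8 40
line 2 (bne): pack op=0x1:4|imm=-2:12 = 0x1ffe; big→ 1f fe

a8401ffe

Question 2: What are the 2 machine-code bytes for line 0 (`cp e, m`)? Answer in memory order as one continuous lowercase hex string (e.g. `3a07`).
0. cp fields op=0x2:4|rd=4:3|rs=7:3|pad=0:6 → word 29c0h → 29 c0

29c0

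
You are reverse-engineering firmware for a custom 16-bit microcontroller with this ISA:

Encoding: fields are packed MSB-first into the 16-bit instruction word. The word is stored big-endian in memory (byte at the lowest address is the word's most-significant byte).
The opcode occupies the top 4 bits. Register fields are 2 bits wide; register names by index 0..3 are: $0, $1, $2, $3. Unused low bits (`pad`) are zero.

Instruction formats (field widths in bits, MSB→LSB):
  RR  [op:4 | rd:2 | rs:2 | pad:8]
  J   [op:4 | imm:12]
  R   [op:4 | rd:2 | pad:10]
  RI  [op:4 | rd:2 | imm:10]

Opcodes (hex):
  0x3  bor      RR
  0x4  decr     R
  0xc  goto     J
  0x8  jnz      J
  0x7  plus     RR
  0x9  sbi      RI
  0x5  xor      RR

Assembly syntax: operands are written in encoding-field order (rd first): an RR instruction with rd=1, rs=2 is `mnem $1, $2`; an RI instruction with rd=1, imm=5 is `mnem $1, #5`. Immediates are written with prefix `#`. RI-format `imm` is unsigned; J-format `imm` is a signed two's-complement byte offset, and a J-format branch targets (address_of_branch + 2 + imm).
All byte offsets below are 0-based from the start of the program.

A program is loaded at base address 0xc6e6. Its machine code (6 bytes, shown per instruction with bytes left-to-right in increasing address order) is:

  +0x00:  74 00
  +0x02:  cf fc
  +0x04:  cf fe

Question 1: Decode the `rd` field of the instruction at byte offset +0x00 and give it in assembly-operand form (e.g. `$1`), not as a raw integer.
$1

@+00  big-endian(74 00) = 0x7400
  op=0x7400>>12=0x7 ⇒ plus (RR)
  [11:10] rd=1 = $1
  [9:8] rs=0 = $0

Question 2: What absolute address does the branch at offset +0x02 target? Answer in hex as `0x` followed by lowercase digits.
+0x02: cf fc ⇒ word 0xcffc (big)
  opcode bits[15:12]=0xc: goto/J
  imm@[11:0]=0xffc (s12→-4) ⇒ #-4
  target = base 0xc6e6 + off 0x02 + 2 + imm -4 = 0xc6e6

0xc6e6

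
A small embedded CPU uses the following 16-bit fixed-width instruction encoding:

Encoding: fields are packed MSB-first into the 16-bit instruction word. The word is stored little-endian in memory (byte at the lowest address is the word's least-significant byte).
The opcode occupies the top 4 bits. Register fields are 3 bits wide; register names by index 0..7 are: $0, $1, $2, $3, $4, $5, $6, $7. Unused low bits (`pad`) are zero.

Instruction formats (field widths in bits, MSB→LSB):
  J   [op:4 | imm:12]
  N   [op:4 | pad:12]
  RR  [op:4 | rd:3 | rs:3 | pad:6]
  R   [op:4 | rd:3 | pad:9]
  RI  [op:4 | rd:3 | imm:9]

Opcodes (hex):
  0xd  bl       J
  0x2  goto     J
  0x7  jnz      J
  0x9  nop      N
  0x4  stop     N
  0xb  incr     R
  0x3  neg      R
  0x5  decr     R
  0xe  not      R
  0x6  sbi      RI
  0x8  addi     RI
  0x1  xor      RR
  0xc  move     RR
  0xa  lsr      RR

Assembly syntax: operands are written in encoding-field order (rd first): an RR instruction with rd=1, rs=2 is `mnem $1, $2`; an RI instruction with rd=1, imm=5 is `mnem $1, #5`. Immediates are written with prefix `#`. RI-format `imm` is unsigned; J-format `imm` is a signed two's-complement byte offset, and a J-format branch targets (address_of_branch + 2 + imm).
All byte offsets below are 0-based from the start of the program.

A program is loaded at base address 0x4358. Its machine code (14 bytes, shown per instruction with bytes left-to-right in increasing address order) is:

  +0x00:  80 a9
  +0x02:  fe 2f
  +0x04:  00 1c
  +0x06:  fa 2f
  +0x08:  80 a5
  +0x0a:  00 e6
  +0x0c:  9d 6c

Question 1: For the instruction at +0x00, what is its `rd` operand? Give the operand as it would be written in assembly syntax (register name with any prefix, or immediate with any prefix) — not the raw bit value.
+0x00: 80 a9 ⇒ word 0xa980 (little)
  op=0xa980>>12=0xa ⇒ lsr (RR)
  rd@[11:9]=0x4 ⇒ $4
  rs@[8:6]=0x6 ⇒ $6

$4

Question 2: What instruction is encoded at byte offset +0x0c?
sbi $6, #157

off 0x0c: read 9d 6c as little → 0x6c9d
  opcode bits[15:12]=0x6: sbi/RI
  rd: (w>>9)&0x7=0x6 → $6
  imm: (w>>0)&0x1ff=0x9d → #157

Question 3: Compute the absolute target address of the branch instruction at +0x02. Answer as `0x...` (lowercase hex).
[02] fe 2f → 0x2ffe
  opcode bits[15:12]=0x2: goto/J
  [11:0] imm=4094 (s12→-2) = #-2
  target = base 0x4358 + off 0x02 + 2 + imm -2 = 0x435a

0x435a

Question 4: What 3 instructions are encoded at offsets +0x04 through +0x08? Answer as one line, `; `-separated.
xor $6, $0; goto #-6; lsr $2, $6

+0x04: 00 1c ⇒ word 0x1c00 (little)
  op=0x1c00>>12=0x1 ⇒ xor (RR)
  rd: (w>>9)&0x7=0x6 → $6
  rs: (w>>6)&0x7=0x0 → $0
+0x06: fa 2f ⇒ word 0x2ffa (little)
  op=0x2ffa>>12=0x2 ⇒ goto (J)
  imm: (w>>0)&0xfff=0xffa (s12→-6) → #-6
+0x08: 80 a5 ⇒ word 0xa580 (little)
  op=0xa580>>12=0xa ⇒ lsr (RR)
  rd: (w>>9)&0x7=0x2 → $2
  rs: (w>>6)&0x7=0x6 → $6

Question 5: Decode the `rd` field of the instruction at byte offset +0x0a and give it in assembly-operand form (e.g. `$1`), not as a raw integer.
off 0x0a: read 00 e6 as little → 0xe600
  opcode bits[15:12]=0xe: not/R
  rd@[11:9]=0x3 ⇒ $3

$3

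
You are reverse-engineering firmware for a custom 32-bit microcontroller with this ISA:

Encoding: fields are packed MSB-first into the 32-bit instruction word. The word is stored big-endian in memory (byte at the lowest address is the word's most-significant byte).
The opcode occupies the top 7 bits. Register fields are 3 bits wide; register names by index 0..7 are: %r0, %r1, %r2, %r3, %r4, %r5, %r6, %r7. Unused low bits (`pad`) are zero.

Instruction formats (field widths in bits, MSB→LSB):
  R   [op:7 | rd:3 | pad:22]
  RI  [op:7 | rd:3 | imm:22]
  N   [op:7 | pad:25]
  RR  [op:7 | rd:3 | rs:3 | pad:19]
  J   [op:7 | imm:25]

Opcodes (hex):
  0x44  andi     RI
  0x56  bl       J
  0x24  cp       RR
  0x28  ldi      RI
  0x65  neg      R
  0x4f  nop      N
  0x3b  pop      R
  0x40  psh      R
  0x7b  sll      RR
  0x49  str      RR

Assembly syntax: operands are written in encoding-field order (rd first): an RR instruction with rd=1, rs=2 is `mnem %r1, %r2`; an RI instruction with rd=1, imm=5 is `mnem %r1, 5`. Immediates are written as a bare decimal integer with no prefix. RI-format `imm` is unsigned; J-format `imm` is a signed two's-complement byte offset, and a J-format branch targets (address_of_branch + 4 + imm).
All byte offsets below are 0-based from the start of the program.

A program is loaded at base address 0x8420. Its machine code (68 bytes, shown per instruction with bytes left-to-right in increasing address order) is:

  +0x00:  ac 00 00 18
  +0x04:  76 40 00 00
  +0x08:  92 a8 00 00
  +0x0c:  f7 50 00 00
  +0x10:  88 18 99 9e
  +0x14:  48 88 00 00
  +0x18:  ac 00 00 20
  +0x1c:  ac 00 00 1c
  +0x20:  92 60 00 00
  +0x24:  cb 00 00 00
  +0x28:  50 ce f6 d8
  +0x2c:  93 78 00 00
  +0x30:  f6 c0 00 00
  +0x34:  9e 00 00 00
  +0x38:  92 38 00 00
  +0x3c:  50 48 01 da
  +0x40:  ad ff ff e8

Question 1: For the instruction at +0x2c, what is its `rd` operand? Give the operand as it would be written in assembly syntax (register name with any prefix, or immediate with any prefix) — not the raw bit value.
@+2c  big-endian(93 78 00 00) = 0x93780000
  op=0x93780000>>25=0x49 ⇒ str (RR)
  rd@[24:22]=0x5 ⇒ %r5
  rs@[21:19]=0x7 ⇒ %r7

%r5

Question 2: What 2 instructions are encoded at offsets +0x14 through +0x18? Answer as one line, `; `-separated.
[14] 48 88 00 00 → 0x48880000
  top 7b → 0x24 → cp [RR]
  rd: (w>>22)&0x7=0x2 → %r2
  rs: (w>>19)&0x7=0x1 → %r1
[18] ac 00 00 20 → 0xac000020
  top 7b → 0x56 → bl [J]
  imm: (w>>0)&0x1ffffff=0x20 → 32

cp %r2, %r1; bl 32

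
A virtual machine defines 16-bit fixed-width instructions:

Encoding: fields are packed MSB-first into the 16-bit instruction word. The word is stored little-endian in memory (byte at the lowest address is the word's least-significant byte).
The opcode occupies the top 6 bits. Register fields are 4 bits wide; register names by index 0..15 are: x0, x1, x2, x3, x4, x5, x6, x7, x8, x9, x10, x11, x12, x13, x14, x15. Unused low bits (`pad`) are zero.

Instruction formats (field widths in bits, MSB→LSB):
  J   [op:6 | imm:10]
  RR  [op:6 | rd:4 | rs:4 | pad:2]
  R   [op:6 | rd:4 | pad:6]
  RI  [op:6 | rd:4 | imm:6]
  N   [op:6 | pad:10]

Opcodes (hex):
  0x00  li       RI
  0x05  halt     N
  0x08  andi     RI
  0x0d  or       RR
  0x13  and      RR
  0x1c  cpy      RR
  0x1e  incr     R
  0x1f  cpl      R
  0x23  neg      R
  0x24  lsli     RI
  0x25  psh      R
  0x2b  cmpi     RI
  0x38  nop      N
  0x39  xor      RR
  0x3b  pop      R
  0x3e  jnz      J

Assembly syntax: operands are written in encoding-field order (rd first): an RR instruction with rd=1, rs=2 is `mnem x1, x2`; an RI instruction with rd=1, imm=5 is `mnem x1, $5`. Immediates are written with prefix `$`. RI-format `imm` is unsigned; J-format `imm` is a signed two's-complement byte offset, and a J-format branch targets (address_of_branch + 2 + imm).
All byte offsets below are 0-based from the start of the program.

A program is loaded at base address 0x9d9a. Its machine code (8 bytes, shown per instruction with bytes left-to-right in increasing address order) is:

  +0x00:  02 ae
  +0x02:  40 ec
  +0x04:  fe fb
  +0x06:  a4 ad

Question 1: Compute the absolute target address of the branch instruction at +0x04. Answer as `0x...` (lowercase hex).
0x9d9e

off 0x04: read fe fb as little → 0xfbfe
  op=0xfbfe>>10=0x3e ⇒ jnz (J)
  [9:0] imm=1022 (s10→-2) = $-2
  target = base 0x9d9a + off 0x04 + 2 + imm -2 = 0x9d9e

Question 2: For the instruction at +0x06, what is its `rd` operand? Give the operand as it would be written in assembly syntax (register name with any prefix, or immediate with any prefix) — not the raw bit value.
x6

@+06  little-endian(a4 ad) = 0xada4
  op=0xada4>>10=0x2b ⇒ cmpi (RI)
  rd@[9:6]=0x6 ⇒ x6
  imm@[5:0]=0x24 ⇒ $36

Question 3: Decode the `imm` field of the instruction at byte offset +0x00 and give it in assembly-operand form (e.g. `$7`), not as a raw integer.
+0x00: 02 ae ⇒ word 0xae02 (little)
  top 6b → 0x2b → cmpi [RI]
  rd: (w>>6)&0xf=0x8 → x8
  imm: (w>>0)&0x3f=0x2 → $2

$2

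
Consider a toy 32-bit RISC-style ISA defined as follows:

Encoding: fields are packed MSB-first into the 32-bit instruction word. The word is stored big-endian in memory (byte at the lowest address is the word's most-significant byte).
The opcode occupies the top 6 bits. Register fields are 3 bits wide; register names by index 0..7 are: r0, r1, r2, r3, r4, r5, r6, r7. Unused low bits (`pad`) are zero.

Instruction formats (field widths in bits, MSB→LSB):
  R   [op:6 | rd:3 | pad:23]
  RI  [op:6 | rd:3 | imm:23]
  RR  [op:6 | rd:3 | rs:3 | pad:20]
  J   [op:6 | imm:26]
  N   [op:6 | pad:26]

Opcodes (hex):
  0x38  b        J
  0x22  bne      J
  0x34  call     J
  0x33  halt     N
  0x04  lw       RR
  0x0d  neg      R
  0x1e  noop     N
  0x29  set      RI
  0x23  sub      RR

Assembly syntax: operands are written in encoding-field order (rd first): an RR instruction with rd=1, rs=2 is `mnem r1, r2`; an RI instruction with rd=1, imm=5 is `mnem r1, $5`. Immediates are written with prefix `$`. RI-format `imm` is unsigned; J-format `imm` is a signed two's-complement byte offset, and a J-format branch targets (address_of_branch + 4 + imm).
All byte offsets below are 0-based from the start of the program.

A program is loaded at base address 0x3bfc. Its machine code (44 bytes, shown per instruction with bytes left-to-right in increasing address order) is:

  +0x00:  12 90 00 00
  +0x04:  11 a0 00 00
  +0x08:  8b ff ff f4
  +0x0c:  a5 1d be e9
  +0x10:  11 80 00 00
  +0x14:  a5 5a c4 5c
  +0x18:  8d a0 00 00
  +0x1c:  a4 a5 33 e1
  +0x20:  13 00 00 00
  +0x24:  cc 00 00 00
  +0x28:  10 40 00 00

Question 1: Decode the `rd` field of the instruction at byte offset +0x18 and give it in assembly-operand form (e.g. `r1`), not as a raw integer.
@+18  big-endian(8d a0 00 00) = 0x8da00000
  op=0x8da00000>>26=0x23 ⇒ sub (RR)
  rd: (w>>23)&0x7=0x3 → r3
  rs: (w>>20)&0x7=0x2 → r2

r3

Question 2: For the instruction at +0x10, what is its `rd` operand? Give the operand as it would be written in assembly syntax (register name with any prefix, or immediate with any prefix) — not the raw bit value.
@+10  big-endian(11 80 00 00) = 0x11800000
  top 6b → 0x4 → lw [RR]
  [25:23] rd=3 = r3
  [22:20] rs=0 = r0

r3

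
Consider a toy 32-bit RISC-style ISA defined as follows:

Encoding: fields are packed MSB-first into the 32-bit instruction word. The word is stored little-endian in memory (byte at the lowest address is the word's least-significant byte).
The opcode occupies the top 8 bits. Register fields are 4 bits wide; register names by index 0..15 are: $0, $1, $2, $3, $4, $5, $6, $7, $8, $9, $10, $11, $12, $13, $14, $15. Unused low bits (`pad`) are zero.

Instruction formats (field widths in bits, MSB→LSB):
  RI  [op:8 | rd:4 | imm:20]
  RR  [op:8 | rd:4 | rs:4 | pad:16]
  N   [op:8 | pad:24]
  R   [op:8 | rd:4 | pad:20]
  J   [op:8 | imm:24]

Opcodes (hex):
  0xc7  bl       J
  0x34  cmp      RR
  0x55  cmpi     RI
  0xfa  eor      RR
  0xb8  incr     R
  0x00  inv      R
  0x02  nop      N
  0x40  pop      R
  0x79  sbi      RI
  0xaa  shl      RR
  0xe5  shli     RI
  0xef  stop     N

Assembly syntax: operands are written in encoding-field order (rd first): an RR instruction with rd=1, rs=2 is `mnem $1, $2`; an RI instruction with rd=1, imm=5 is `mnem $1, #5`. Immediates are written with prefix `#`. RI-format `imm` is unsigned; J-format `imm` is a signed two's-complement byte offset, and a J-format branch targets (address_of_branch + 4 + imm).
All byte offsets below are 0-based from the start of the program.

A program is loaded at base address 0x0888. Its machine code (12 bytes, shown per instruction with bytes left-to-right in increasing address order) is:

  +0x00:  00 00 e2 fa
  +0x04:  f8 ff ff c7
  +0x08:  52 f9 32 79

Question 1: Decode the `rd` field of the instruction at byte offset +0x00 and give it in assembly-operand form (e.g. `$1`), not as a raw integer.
$14

@+00  little-endian(00 00 e2 fa) = 0xfae20000
  top 8b → 0xfa → eor [RR]
  [23:20] rd=14 = $14
  [19:16] rs=2 = $2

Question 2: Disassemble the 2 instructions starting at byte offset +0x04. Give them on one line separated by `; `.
@+04  little-endian(f8 ff ff c7) = 0xc7fffff8
  top 8b → 0xc7 → bl [J]
  [23:0] imm=16777208 (s24→-8) = #-8
@+08  little-endian(52 f9 32 79) = 0x7932f952
  top 8b → 0x79 → sbi [RI]
  [23:20] rd=3 = $3
  [19:0] imm=194898 = #194898

bl #-8; sbi $3, #194898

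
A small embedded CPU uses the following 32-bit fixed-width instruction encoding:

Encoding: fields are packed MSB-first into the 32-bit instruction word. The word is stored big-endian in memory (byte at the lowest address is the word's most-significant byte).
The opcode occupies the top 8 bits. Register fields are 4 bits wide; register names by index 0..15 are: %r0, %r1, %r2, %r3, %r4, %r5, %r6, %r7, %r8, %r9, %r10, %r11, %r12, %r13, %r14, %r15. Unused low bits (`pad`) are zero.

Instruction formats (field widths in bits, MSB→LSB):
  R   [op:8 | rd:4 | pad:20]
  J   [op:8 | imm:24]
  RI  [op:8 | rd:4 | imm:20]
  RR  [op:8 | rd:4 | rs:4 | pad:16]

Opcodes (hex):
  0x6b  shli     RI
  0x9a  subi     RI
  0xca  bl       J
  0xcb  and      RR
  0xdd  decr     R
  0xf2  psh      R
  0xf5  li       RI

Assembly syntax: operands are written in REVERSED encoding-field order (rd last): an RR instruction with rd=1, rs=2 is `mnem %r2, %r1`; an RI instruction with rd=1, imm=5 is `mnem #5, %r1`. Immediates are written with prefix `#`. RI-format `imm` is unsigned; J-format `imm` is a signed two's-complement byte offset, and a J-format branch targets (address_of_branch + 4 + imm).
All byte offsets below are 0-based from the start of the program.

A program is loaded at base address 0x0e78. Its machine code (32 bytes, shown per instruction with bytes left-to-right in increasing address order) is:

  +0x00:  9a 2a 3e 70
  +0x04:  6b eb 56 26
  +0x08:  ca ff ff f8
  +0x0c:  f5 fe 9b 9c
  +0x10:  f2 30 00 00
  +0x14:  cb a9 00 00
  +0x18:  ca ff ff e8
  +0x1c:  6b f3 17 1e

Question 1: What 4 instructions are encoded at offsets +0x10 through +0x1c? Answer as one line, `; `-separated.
+0x10: f2 30 00 00 ⇒ word 0xf2300000 (big)
  opcode bits[31:24]=0xf2: psh/R
  rd: (w>>20)&0xf=0x3 → %r3
+0x14: cb a9 00 00 ⇒ word 0xcba90000 (big)
  opcode bits[31:24]=0xcb: and/RR
  rd: (w>>20)&0xf=0xa → %r10
  rs: (w>>16)&0xf=0x9 → %r9
+0x18: ca ff ff e8 ⇒ word 0xcaffffe8 (big)
  opcode bits[31:24]=0xca: bl/J
  imm: (w>>0)&0xffffff=0xffffe8 (s24→-24) → #-24
+0x1c: 6b f3 17 1e ⇒ word 0x6bf3171e (big)
  opcode bits[31:24]=0x6b: shli/RI
  rd: (w>>20)&0xf=0xf → %r15
  imm: (w>>0)&0xfffff=0x3171e → #202526

psh %r3; and %r9, %r10; bl #-24; shli #202526, %r15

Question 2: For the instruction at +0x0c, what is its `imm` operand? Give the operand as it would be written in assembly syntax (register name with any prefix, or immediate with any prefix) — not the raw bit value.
#957340

[0c] f5 fe 9b 9c → 0xf5fe9b9c
  top 8b → 0xf5 → li [RI]
  [23:20] rd=15 = %r15
  [19:0] imm=957340 = #957340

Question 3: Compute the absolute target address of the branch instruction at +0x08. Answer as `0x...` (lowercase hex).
0x0e7c

off 0x08: read ca ff ff f8 as big → 0xcafffff8
  op=0xcafffff8>>24=0xca ⇒ bl (J)
  imm@[23:0]=0xfffff8 (s24→-8) ⇒ #-8
  target = base 0x0e78 + off 0x08 + 4 + imm -8 = 0x0e7c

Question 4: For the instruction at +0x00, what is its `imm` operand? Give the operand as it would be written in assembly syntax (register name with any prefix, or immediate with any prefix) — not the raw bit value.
off 0x00: read 9a 2a 3e 70 as big → 0x9a2a3e70
  op=0x9a2a3e70>>24=0x9a ⇒ subi (RI)
  rd@[23:20]=0x2 ⇒ %r2
  imm@[19:0]=0xa3e70 ⇒ #671344

#671344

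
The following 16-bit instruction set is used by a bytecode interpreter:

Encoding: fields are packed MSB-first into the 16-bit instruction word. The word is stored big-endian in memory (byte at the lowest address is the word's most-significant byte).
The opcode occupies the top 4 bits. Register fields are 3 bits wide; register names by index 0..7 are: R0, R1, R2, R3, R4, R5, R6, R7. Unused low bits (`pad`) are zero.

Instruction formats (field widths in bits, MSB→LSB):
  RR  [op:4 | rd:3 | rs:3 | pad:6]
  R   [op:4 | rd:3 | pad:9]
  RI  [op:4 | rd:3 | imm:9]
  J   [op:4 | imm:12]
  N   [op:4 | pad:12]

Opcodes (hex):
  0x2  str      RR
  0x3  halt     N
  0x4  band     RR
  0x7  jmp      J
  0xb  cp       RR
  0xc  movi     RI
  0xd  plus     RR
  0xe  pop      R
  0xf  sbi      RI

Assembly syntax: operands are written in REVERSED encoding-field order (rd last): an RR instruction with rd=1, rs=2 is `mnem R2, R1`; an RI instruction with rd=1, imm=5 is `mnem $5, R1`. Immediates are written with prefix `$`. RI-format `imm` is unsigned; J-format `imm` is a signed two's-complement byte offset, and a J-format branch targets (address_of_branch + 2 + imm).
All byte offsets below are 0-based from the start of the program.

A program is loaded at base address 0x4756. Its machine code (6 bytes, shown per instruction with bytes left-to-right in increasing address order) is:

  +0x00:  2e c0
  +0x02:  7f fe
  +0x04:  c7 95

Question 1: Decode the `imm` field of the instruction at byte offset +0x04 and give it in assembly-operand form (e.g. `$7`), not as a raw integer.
@+04  big-endian(c7 95) = 0xc795
  top 4b → 0xc → movi [RI]
  rd@[11:9]=0x3 ⇒ R3
  imm@[8:0]=0x195 ⇒ $405

$405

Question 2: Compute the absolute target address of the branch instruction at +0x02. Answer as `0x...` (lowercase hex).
@+02  big-endian(7f fe) = 0x7ffe
  op=0x7ffe>>12=0x7 ⇒ jmp (J)
  imm: (w>>0)&0xfff=0xffe (s12→-2) → $-2
  target = base 0x4756 + off 0x02 + 2 + imm -2 = 0x4758

0x4758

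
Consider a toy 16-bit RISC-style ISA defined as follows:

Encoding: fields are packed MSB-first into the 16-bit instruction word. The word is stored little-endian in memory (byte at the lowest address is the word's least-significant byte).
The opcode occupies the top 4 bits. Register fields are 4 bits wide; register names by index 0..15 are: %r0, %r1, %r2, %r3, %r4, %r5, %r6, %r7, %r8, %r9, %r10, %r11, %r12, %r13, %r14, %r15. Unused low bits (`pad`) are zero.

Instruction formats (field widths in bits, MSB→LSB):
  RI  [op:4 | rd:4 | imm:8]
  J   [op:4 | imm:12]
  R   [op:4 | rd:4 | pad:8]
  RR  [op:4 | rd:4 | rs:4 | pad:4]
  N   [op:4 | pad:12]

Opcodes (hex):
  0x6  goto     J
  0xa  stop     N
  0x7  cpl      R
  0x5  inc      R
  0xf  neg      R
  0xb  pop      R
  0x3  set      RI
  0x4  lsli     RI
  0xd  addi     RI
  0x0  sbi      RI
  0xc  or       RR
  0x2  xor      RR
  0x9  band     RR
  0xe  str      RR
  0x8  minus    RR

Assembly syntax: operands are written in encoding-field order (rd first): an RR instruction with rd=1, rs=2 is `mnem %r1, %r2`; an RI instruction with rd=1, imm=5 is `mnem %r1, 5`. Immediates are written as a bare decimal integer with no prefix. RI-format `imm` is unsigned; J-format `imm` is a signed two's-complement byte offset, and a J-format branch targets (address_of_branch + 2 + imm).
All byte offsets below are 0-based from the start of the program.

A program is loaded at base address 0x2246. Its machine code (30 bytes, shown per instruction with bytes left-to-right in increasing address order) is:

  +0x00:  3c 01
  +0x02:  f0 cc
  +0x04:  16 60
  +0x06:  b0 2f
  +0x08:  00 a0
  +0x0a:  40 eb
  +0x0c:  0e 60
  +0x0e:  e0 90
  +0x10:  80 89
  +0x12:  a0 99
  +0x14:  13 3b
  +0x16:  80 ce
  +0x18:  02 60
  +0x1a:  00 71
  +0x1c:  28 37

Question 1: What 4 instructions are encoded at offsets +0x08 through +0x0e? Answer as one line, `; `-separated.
stop; str %r11, %r4; goto 14; band %r0, %r14

+0x08: 00 a0 ⇒ word 0xa000 (little)
  op=0xa000>>12=0xa ⇒ stop (N)
+0x0a: 40 eb ⇒ word 0xeb40 (little)
  op=0xeb40>>12=0xe ⇒ str (RR)
  [11:8] rd=11 = %r11
  [7:4] rs=4 = %r4
+0x0c: 0e 60 ⇒ word 0x600e (little)
  op=0x600e>>12=0x6 ⇒ goto (J)
  [11:0] imm=14 = 14
+0x0e: e0 90 ⇒ word 0x90e0 (little)
  op=0x90e0>>12=0x9 ⇒ band (RR)
  [11:8] rd=0 = %r0
  [7:4] rs=14 = %r14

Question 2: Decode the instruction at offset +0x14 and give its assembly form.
+0x14: 13 3b ⇒ word 0x3b13 (little)
  top 4b → 0x3 → set [RI]
  [11:8] rd=11 = %r11
  [7:0] imm=19 = 19

set %r11, 19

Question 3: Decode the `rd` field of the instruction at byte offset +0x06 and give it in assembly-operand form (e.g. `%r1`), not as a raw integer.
+0x06: b0 2f ⇒ word 0x2fb0 (little)
  top 4b → 0x2 → xor [RR]
  rd: (w>>8)&0xf=0xf → %r15
  rs: (w>>4)&0xf=0xb → %r11

%r15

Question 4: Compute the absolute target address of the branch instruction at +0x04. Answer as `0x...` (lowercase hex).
@+04  little-endian(16 60) = 0x6016
  op=0x6016>>12=0x6 ⇒ goto (J)
  imm@[11:0]=0x16 ⇒ 22
  target = base 0x2246 + off 0x04 + 2 + imm 22 = 0x2262

0x2262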